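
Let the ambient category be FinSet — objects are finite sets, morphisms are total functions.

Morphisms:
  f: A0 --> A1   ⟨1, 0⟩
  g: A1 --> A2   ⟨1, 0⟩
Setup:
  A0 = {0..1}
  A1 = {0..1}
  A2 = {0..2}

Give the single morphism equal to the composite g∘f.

Answer: ⟨0, 1⟩

Work:
  0 f-->1 g-->0
  1 f-->0 g-->1
composite: ⟨0, 1⟩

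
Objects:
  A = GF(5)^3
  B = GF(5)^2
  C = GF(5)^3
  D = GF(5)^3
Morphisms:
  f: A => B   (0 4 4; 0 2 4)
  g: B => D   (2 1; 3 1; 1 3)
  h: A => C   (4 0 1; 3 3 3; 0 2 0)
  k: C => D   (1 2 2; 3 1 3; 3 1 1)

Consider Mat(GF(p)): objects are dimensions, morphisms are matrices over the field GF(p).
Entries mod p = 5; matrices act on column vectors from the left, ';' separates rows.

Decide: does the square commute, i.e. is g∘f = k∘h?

Answer: COMMUTES

Trace:
Path 1 = f;g:
  e0=⟨1,0,0⟩ f=>⟨0,0⟩ g=>⟨0,0,0⟩
  e1=⟨0,1,0⟩ f=>⟨4,2⟩ g=>⟨0,4,0⟩
  e2=⟨0,0,1⟩ f=>⟨4,4⟩ g=>⟨2,1,1⟩
  composite₁ = (0 0 2; 0 4 1; 0 0 1)
Path 2 = h;k:
  e0=⟨1,0,0⟩ h=>⟨4,3,0⟩ k=>⟨0,0,0⟩
  e1=⟨0,1,0⟩ h=>⟨0,3,2⟩ k=>⟨0,4,0⟩
  e2=⟨0,0,1⟩ h=>⟨1,3,0⟩ k=>⟨2,1,1⟩
  composite₂ = (0 0 2; 0 4 1; 0 0 1)
Equal? equal; square commutes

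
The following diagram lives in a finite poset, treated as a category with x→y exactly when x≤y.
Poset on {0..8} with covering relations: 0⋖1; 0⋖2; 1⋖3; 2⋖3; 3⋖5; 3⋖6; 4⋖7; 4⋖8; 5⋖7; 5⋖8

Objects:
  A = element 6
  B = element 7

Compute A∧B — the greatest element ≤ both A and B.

{x : x⊑A ∧ x⊑B} = {0,1,2,3}  (A=6, B=7)
  0 ⊑ 3
  1 ⊑ 3
  2 ⊑ 3
  3 ⊑ 3
glb = 3

Answer: A∧B = 3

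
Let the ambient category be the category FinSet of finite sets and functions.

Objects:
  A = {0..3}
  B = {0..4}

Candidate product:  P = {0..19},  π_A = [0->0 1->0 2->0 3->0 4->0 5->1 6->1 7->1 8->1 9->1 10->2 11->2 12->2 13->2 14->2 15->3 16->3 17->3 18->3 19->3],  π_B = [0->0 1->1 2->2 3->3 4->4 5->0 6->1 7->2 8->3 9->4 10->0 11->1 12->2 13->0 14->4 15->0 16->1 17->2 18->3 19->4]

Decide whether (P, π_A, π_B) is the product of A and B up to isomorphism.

Answer: NOT A VALID PRODUCT — duplicate pair at indices 10,13

Trace:
|A|·|B| = 4·5 = 20;  |P| = 20
Check the pairing map k ↦ (π_A(k), π_B(k)):
  0 -> (0,0)
  1 -> (0,1)
  2 -> (0,2)
  3 -> (0,3)
  4 -> (0,4)
  5 -> (1,0)
  6 -> (1,1)
  7 -> (1,2)
  8 -> (1,3)
  9 -> (1,4)
  10 -> (2,0)
  11 -> (2,1)
  12 -> (2,2)
  13 -> (2,0)  ✗ repeats pair of k=10
  14 -> (2,4)
  15 -> (3,0)
  16 -> (3,1)
  17 -> (3,2)
  18 -> (3,3)
  19 -> (3,4)
distinct pairs in image: 19 / 20 needed
  → (2,0) hit at k=10 and k=13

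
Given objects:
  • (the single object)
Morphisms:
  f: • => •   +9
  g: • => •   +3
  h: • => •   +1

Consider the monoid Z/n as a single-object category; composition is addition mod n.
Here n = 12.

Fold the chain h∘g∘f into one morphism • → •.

Answer: +1

Trace:
  0 +9≡9 +3≡0 +1≡1  (mod 12)
result: +1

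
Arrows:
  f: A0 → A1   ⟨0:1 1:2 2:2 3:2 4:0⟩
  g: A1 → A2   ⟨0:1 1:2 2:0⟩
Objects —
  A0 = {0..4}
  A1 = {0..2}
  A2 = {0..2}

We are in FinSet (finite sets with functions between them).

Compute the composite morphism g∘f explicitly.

  0 f→1 g→2
  1 f→2 g→0
  2 f→2 g→0
  3 f→2 g→0
  4 f→0 g→1
composite: ⟨0:2 1:0 2:0 3:0 4:1⟩

Answer: ⟨0:2 1:0 2:0 3:0 4:1⟩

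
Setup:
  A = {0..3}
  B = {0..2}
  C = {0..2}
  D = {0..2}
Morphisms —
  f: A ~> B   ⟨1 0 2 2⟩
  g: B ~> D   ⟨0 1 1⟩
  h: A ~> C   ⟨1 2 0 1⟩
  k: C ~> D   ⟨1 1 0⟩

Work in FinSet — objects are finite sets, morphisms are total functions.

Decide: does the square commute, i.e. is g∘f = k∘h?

Answer: COMMUTES

Trace:
Along f;g (path 1):
  0 f~>1 g~>1
  1 f~>0 g~>0
  2 f~>2 g~>1
  3 f~>2 g~>1
  result₁ = ⟨1 0 1 1⟩
Along h;k (path 2):
  0 h~>1 k~>1
  1 h~>2 k~>0
  2 h~>0 k~>1
  3 h~>1 k~>1
  result₂ = ⟨1 0 1 1⟩
Equal? YES — commutes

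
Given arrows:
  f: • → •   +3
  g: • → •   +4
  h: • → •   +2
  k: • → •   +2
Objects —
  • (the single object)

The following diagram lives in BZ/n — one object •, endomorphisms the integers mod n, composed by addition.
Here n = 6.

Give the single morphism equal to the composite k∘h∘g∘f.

  0 +3≡3 +4≡1 +2≡3 +2≡5  (mod 6)
composite: +5

Answer: +5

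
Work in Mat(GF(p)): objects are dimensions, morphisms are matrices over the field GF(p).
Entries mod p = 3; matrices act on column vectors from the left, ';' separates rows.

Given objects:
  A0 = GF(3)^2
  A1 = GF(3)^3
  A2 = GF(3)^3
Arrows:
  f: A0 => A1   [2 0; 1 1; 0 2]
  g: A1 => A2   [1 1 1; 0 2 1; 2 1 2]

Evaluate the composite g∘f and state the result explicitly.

  e0=⟨1,0⟩ f=>⟨2,1,0⟩ g=>⟨0,2,2⟩
  e1=⟨0,1⟩ f=>⟨0,1,2⟩ g=>⟨0,1,2⟩
⟦path⟧: [0 0; 2 1; 2 2]

Answer: [0 0; 2 1; 2 2]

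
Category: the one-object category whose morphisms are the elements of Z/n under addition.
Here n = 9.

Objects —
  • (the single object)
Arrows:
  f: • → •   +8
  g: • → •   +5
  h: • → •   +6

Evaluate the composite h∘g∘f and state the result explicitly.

  0 +8≡8 +5≡4 +6≡1  (mod 9)
composite: +1

Answer: +1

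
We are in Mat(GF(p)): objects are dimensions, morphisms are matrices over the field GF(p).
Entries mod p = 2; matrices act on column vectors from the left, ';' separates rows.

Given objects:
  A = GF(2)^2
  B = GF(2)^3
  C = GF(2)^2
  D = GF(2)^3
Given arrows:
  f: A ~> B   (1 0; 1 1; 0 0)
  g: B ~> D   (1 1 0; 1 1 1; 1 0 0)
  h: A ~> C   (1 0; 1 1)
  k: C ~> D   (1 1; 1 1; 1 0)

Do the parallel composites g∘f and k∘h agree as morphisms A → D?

1) trace f;g:
  e0=[1,0] f~>[1,1,0] g~>[0,0,1]
  e1=[0,1] f~>[0,1,0] g~>[1,1,0]
  composite₁ = (0 1; 0 1; 1 0)
2) trace h;k:
  e0=[1,0] h~>[1,1] k~>[0,0,1]
  e1=[0,1] h~>[0,1] k~>[1,1,0]
  composite₂ = (0 1; 0 1; 1 0)
Equal? same morphism ✓

Answer: COMMUTES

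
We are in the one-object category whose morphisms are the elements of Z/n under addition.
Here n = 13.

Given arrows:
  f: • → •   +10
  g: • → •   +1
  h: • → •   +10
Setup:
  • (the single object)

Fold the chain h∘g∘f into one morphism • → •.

Answer: +8

Trace:
  0 +10≡10 +1≡11 +10≡8  (mod 13)
⟦path⟧: +8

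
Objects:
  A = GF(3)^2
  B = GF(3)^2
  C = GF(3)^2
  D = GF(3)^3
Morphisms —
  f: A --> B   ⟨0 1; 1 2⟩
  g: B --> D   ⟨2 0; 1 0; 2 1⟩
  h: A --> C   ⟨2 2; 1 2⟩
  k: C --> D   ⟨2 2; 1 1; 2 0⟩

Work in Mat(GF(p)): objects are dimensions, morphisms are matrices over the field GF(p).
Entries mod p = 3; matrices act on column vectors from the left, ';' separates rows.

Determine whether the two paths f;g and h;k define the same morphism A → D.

1) trace f;g:
  e0=[1,0] f-->[0,1] g-->[0,0,1]
  e1=[0,1] f-->[1,2] g-->[2,1,1]
  result₁ = ⟨0 2; 0 1; 1 1⟩
2) trace h;k:
  e0=[1,0] h-->[2,1] k-->[0,0,1]
  e1=[0,1] h-->[2,2] k-->[2,1,1]
  result₂ = ⟨0 2; 0 1; 1 1⟩
Equal? equal; square commutes

Answer: COMMUTES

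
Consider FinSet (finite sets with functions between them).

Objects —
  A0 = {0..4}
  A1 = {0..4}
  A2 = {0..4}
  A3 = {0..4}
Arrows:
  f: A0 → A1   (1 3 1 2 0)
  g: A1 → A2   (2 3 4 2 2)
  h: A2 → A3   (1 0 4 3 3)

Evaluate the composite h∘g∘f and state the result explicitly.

  0 f→1 g→3 h→3
  1 f→3 g→2 h→4
  2 f→1 g→3 h→3
  3 f→2 g→4 h→3
  4 f→0 g→2 h→4
result: (3 4 3 3 4)

Answer: (3 4 3 3 4)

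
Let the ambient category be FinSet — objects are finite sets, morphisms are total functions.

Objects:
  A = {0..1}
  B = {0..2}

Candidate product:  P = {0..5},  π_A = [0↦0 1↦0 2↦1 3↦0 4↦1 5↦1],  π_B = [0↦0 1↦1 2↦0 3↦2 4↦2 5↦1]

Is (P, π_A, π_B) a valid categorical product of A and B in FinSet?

|A|·|B| = 2·3 = 6;  |P| = 6
Check the pairing map k ↦ (π_A(k), π_B(k)):
  0 ↦ (0,0)
  1 ↦ (0,1)
  2 ↦ (1,0)
  3 ↦ (0,2)
  4 ↦ (1,2)
  5 ↦ (1,1)
distinct pairs in image: 6 / 6 needed
  → bijection onto A×B; projections well-typed.

Answer: VALID PRODUCT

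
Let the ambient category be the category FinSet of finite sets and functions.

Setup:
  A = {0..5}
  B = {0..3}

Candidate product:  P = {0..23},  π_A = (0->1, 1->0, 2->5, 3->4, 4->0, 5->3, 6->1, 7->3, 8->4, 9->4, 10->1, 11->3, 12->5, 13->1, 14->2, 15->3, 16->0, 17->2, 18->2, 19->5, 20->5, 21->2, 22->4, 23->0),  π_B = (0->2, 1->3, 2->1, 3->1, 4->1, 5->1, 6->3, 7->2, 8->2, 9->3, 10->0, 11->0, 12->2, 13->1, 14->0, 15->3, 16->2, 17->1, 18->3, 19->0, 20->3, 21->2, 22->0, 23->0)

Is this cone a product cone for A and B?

|A|·|B| = 6·4 = 24;  |P| = 24
Check the pairing map k ↦ (π_A(k), π_B(k)):
  0 -> (1,2)
  1 -> (0,3)
  2 -> (5,1)
  3 -> (4,1)
  4 -> (0,1)
  5 -> (3,1)
  6 -> (1,3)
  7 -> (3,2)
  8 -> (4,2)
  9 -> (4,3)
  10 -> (1,0)
  11 -> (3,0)
  12 -> (5,2)
  13 -> (1,1)
  14 -> (2,0)
  15 -> (3,3)
  16 -> (0,2)
  17 -> (2,1)
  18 -> (2,3)
  19 -> (5,0)
  20 -> (5,3)
  21 -> (2,2)
  22 -> (4,0)
  23 -> (0,0)
distinct pairs in image: 24 / 24 needed
  → bijection onto A×B; projections well-typed.

Answer: VALID PRODUCT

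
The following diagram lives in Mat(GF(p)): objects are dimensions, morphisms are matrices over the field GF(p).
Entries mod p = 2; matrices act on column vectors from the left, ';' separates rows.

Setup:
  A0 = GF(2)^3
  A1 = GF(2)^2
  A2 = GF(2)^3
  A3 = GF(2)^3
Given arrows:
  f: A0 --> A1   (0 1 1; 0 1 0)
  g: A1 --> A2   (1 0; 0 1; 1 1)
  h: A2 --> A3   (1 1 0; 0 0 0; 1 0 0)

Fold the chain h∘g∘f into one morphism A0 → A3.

Answer: (0 0 1; 0 0 0; 0 1 1)

Work:
  e0=⟨1,0,0⟩ f-->⟨0,0⟩ g-->⟨0,0,0⟩ h-->⟨0,0,0⟩
  e1=⟨0,1,0⟩ f-->⟨1,1⟩ g-->⟨1,1,0⟩ h-->⟨0,0,1⟩
  e2=⟨0,0,1⟩ f-->⟨1,0⟩ g-->⟨1,0,1⟩ h-->⟨1,0,1⟩
⟦path⟧: (0 0 1; 0 0 0; 0 1 1)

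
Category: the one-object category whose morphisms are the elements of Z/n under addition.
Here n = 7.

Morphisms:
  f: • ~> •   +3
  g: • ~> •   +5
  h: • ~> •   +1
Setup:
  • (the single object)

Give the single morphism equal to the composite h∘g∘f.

  0 +3≡3 +5≡1 +1≡2  (mod 7)
composite: +2

Answer: +2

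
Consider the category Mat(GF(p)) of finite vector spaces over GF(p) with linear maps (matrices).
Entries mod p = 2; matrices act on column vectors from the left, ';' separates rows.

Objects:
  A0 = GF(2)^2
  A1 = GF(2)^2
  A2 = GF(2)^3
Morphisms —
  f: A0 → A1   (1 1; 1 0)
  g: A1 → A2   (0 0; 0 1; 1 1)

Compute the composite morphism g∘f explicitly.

Answer: (0 0; 1 0; 0 1)

Derivation:
  e0=⟨1,0⟩ f→⟨1,1⟩ g→⟨0,1,0⟩
  e1=⟨0,1⟩ f→⟨1,0⟩ g→⟨0,0,1⟩
⟦path⟧: (0 0; 1 0; 0 1)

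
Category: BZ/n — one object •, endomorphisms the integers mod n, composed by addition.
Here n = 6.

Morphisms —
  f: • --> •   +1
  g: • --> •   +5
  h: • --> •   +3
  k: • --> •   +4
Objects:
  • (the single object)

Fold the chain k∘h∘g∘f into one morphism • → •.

  0 +1≡1 +5≡0 +3≡3 +4≡1  (mod 6)
composite: +1

Answer: +1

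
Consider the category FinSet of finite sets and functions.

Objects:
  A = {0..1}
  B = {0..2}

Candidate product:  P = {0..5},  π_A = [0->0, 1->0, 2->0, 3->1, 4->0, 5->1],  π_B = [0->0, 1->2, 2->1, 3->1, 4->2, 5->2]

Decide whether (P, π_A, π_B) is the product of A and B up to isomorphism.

|A|·|B| = 2·3 = 6;  |P| = 6
Check the pairing map k ↦ (π_A(k), π_B(k)):
  0 -> (0,0)
  1 -> (0,2)
  2 -> (0,1)
  3 -> (1,1)
  4 -> (0,2)  ✗ repeats pair of k=1
  5 -> (1,2)
distinct pairs in image: 5 / 6 needed
  → (0,2) hit at k=1 and k=4

Answer: NOT A VALID PRODUCT — duplicate pair at indices 4,1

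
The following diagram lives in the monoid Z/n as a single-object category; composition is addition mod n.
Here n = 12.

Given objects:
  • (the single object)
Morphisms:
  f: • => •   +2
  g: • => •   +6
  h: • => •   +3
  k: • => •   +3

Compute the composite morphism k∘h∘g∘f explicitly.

Answer: +2

Work:
  0 +2≡2 +6≡8 +3≡11 +3≡2  (mod 12)
composite: +2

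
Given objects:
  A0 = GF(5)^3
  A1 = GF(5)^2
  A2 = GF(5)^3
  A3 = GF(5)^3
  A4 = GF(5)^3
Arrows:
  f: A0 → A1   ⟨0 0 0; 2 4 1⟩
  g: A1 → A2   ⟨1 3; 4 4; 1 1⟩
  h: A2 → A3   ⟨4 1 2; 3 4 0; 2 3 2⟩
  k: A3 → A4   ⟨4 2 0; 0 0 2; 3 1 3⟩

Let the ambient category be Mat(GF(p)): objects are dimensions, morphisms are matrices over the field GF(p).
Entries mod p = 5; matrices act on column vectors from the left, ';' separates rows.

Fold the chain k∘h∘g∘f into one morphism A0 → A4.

  e0=(1,0,0) f→(0,2) g→(1,3,2) h→(1,0,0) k→(4,0,3)
  e1=(0,1,0) f→(0,4) g→(2,1,4) h→(2,0,0) k→(3,0,1)
  e2=(0,0,1) f→(0,1) g→(3,4,1) h→(3,0,0) k→(2,0,4)
result: ⟨4 3 2; 0 0 0; 3 1 4⟩

Answer: ⟨4 3 2; 0 0 0; 3 1 4⟩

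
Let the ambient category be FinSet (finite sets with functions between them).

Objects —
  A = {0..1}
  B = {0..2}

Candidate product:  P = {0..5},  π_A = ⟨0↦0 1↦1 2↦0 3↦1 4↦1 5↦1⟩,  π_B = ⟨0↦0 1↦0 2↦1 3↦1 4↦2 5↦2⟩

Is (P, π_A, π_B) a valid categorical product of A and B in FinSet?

Answer: NOT A VALID PRODUCT — duplicate pair at indices 5,4

Work:
|A|·|B| = 2·3 = 6;  |P| = 6
Check the pairing map k ↦ (π_A(k), π_B(k)):
  0 ↦ (0,0)
  1 ↦ (1,0)
  2 ↦ (0,1)
  3 ↦ (1,1)
  4 ↦ (1,2)
  5 ↦ (1,2)  ✗ repeats pair of k=4
distinct pairs in image: 5 / 6 needed
  → (1,2) hit at k=4 and k=5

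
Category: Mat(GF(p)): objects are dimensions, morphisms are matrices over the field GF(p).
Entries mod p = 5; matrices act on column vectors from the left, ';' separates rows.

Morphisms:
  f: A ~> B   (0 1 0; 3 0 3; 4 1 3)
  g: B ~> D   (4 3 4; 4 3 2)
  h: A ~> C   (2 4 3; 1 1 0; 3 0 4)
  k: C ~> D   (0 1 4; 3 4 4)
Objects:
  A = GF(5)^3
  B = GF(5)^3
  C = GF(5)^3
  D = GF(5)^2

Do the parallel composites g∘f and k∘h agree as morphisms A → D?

Along f;g (path 1):
  e0=[1,0,0] f~>[0,3,4] g~>[0,2]
  e1=[0,1,0] f~>[1,0,1] g~>[3,1]
  e2=[0,0,1] f~>[0,3,3] g~>[1,0]
  result₁ = (0 3 1; 2 1 0)
Along h;k (path 2):
  e0=[1,0,0] h~>[2,1,3] k~>[3,2]
  e1=[0,1,0] h~>[4,1,0] k~>[1,1]
  e2=[0,0,1] h~>[3,0,4] k~>[1,0]
  result₂ = (3 1 1; 2 1 0)
Equal? NO — does not commute

Answer: DOES NOT COMMUTE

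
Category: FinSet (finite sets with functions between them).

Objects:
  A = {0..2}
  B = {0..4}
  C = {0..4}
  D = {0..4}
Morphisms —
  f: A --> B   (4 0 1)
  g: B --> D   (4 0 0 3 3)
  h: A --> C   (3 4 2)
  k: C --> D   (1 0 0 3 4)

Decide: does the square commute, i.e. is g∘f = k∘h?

Path 1 = f;g:
  0 f-->4 g-->3
  1 f-->0 g-->4
  2 f-->1 g-->0
  ⟦path⟧₁ = (3 4 0)
Path 2 = h;k:
  0 h-->3 k-->3
  1 h-->4 k-->4
  2 h-->2 k-->0
  ⟦path⟧₂ = (3 4 0)
Equal? YES — commutes

Answer: COMMUTES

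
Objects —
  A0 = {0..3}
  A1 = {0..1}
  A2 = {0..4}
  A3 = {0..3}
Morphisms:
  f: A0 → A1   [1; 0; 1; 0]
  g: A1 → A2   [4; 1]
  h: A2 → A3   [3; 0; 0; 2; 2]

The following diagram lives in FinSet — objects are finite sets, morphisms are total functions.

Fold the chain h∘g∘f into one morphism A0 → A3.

Answer: [0; 2; 0; 2]

Trace:
  0 f→1 g→1 h→0
  1 f→0 g→4 h→2
  2 f→1 g→1 h→0
  3 f→0 g→4 h→2
result: [0; 2; 0; 2]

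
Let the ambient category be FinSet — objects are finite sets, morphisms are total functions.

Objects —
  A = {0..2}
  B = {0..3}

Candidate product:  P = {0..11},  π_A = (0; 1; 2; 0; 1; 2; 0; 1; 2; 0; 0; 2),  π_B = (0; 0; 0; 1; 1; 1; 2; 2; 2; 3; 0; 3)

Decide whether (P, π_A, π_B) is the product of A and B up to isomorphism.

|A|·|B| = 3·4 = 12;  |P| = 12
Check the pairing map k ↦ (π_A(k), π_B(k)):
  0 -> (0,0)
  1 -> (1,0)
  2 -> (2,0)
  3 -> (0,1)
  4 -> (1,1)
  5 -> (2,1)
  6 -> (0,2)
  7 -> (1,2)
  8 -> (2,2)
  9 -> (0,3)
  10 -> (0,0)  ✗ repeats pair of k=0
  11 -> (2,3)
distinct pairs in image: 11 / 12 needed
  → (0,0) hit at k=0 and k=10

Answer: NOT A VALID PRODUCT — duplicate pair at indices 0,10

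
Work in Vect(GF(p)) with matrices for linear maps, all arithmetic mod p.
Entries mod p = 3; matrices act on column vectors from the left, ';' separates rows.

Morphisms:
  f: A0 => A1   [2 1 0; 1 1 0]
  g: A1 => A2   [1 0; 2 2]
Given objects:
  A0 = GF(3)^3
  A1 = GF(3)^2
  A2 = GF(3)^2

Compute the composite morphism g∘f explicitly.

Answer: [2 1 0; 0 1 0]

Derivation:
  e0=[1,0,0] f=>[2,1] g=>[2,0]
  e1=[0,1,0] f=>[1,1] g=>[1,1]
  e2=[0,0,1] f=>[0,0] g=>[0,0]
result: [2 1 0; 0 1 0]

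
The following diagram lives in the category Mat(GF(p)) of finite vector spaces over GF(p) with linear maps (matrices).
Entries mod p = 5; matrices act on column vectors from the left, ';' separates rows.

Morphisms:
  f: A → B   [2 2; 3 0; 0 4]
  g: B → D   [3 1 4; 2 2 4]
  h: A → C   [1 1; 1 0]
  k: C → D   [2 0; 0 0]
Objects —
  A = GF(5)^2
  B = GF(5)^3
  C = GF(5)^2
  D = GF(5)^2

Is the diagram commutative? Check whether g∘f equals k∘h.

Answer: DOES NOT COMMUTE

Work:
1) trace f;g:
  e0=[1,0] f→[2,3,0] g→[4,0]
  e1=[0,1] f→[2,0,4] g→[2,0]
  ⟦path⟧₁ = [4 2; 0 0]
2) trace h;k:
  e0=[1,0] h→[1,1] k→[2,0]
  e1=[0,1] h→[1,0] k→[2,0]
  ⟦path⟧₂ = [2 2; 0 0]
Equal? NO — does not commute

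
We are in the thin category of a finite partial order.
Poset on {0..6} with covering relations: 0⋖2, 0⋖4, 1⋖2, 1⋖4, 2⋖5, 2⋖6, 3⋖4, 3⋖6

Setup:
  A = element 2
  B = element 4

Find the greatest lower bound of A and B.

Answer: NO MEET EXISTS

Work:
Common predecessors of 2,4: {0,1}
  maximal lower bounds 0 and 1 are incomparable: neither 0<=1 nor 1<=0
→ no greatest lower bound exists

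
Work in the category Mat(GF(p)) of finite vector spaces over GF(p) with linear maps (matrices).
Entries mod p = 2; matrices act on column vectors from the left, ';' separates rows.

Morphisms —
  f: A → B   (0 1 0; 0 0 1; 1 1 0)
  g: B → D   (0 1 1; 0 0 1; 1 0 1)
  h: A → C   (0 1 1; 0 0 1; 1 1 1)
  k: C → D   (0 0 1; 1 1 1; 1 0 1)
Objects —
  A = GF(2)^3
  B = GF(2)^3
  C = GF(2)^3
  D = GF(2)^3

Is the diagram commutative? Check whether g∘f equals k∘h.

Answer: DOES NOT COMMUTE

Work:
1) trace f;g:
  e0=(1,0,0) f→(0,0,1) g→(1,1,1)
  e1=(0,1,0) f→(1,0,1) g→(1,1,0)
  e2=(0,0,1) f→(0,1,0) g→(1,0,0)
  ⟦path⟧₁ = (1 1 1; 1 1 0; 1 0 0)
2) trace h;k:
  e0=(1,0,0) h→(0,0,1) k→(1,1,1)
  e1=(0,1,0) h→(1,0,1) k→(1,0,0)
  e2=(0,0,1) h→(1,1,1) k→(1,1,0)
  ⟦path⟧₂ = (1 1 1; 1 0 1; 1 0 0)
Equal? NO — does not commute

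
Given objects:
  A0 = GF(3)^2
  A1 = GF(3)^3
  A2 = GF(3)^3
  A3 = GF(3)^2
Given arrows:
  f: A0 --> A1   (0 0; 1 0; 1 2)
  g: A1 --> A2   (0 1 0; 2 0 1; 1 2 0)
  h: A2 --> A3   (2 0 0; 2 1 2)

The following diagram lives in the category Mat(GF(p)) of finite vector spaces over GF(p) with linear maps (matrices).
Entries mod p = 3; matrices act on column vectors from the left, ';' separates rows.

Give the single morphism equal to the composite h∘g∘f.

  e0=⟨1,0⟩ f-->⟨0,1,1⟩ g-->⟨1,1,2⟩ h-->⟨2,1⟩
  e1=⟨0,1⟩ f-->⟨0,0,2⟩ g-->⟨0,2,0⟩ h-->⟨0,2⟩
composite: (2 0; 1 2)

Answer: (2 0; 1 2)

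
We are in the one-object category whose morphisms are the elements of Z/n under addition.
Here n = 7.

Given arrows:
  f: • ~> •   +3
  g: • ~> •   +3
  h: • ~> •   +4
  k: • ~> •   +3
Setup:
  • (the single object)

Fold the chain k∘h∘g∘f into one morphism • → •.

Answer: +6

Trace:
  0 +3≡3 +3≡6 +4≡3 +3≡6  (mod 7)
⟦path⟧: +6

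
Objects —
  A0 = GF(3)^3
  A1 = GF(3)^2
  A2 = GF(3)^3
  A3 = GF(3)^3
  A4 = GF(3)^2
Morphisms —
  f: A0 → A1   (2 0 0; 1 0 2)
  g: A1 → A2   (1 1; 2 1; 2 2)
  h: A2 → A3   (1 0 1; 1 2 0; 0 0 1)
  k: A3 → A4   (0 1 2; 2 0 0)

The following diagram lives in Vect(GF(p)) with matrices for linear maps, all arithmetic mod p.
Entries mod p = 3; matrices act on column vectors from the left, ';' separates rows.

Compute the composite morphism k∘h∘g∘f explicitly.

  e0=[1,0,0] f→[2,1] g→[0,2,0] h→[0,1,0] k→[1,0]
  e1=[0,1,0] f→[0,0] g→[0,0,0] h→[0,0,0] k→[0,0]
  e2=[0,0,1] f→[0,2] g→[2,2,1] h→[0,0,1] k→[2,0]
result: (1 0 2; 0 0 0)

Answer: (1 0 2; 0 0 0)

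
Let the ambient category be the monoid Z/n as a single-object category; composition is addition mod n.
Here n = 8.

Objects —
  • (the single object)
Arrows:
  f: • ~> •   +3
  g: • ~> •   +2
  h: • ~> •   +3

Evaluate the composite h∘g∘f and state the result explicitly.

Answer: +0

Derivation:
  0 +3≡3 +2≡5 +3≡0  (mod 8)
⟦path⟧: +0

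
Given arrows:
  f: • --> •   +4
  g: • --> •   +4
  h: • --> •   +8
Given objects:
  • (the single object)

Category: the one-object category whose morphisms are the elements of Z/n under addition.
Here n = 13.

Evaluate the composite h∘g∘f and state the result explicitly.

  0 +4≡4 +4≡8 +8≡3  (mod 13)
composite: +3

Answer: +3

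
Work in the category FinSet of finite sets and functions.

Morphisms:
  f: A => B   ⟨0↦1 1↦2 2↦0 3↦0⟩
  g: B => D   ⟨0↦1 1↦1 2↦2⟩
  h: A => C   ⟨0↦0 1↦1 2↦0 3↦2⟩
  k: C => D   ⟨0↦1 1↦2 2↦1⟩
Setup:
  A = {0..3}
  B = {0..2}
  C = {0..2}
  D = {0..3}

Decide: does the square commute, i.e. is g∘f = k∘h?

Along f;g (path 1):
  0 f=>1 g=>1
  1 f=>2 g=>2
  2 f=>0 g=>1
  3 f=>0 g=>1
  result₁ = ⟨0↦1 1↦2 2↦1 3↦1⟩
Along h;k (path 2):
  0 h=>0 k=>1
  1 h=>1 k=>2
  2 h=>0 k=>1
  3 h=>2 k=>1
  result₂ = ⟨0↦1 1↦2 2↦1 3↦1⟩
Equal? equal; square commutes

Answer: COMMUTES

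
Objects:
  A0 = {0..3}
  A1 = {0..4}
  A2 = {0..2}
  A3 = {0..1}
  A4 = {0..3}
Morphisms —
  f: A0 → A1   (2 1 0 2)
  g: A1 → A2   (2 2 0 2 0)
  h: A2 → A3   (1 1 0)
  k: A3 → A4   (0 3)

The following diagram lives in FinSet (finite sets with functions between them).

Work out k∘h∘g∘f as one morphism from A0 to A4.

  0 f→2 g→0 h→1 k→3
  1 f→1 g→2 h→0 k→0
  2 f→0 g→2 h→0 k→0
  3 f→2 g→0 h→1 k→3
composite: (3 0 0 3)

Answer: (3 0 0 3)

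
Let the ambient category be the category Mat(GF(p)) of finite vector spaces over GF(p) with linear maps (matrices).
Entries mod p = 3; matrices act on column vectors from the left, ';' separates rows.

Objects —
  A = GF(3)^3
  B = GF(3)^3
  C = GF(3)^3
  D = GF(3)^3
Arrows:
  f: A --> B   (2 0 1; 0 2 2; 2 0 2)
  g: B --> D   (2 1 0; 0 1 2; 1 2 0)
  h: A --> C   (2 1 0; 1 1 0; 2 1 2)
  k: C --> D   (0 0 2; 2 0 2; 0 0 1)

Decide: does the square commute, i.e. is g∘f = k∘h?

Path 1 = f;g:
  e0=(1,0,0) f-->(2,0,2) g-->(1,1,2)
  e1=(0,1,0) f-->(0,2,0) g-->(2,2,1)
  e2=(0,0,1) f-->(1,2,2) g-->(1,0,2)
  result₁ = (1 2 1; 1 2 0; 2 1 2)
Path 2 = h;k:
  e0=(1,0,0) h-->(2,1,2) k-->(1,2,2)
  e1=(0,1,0) h-->(1,1,1) k-->(2,1,1)
  e2=(0,0,1) h-->(0,0,2) k-->(1,1,2)
  result₂ = (1 2 1; 2 1 1; 2 1 2)
Equal? distinct morphisms ✗

Answer: DOES NOT COMMUTE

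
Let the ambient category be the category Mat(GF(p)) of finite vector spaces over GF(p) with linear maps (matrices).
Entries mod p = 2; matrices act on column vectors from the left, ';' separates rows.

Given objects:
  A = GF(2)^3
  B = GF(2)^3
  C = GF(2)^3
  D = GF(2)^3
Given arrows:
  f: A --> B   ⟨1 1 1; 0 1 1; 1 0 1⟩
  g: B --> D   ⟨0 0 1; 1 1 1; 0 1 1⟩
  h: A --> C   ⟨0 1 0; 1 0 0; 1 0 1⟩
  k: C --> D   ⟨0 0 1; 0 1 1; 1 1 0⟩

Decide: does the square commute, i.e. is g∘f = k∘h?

1) trace f;g:
  e0=(1,0,0) f-->(1,0,1) g-->(1,0,1)
  e1=(0,1,0) f-->(1,1,0) g-->(0,0,1)
  e2=(0,0,1) f-->(1,1,1) g-->(1,1,0)
  result₁ = ⟨1 0 1; 0 0 1; 1 1 0⟩
2) trace h;k:
  e0=(1,0,0) h-->(0,1,1) k-->(1,0,1)
  e1=(0,1,0) h-->(1,0,0) k-->(0,0,1)
  e2=(0,0,1) h-->(0,0,1) k-->(1,1,0)
  result₂ = ⟨1 0 1; 0 0 1; 1 1 0⟩
Equal? YES — commutes

Answer: COMMUTES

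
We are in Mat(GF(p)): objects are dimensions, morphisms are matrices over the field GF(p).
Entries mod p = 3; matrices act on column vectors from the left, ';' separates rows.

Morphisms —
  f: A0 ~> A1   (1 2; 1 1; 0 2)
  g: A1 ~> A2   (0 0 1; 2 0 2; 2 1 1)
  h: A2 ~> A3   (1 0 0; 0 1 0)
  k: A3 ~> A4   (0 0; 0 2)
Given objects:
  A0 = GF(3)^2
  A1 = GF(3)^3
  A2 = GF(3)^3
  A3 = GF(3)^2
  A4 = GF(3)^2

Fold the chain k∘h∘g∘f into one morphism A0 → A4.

  e0=[1,0] f~>[1,1,0] g~>[0,2,0] h~>[0,2] k~>[0,1]
  e1=[0,1] f~>[2,1,2] g~>[2,2,1] h~>[2,2] k~>[0,1]
result: (0 0; 1 1)

Answer: (0 0; 1 1)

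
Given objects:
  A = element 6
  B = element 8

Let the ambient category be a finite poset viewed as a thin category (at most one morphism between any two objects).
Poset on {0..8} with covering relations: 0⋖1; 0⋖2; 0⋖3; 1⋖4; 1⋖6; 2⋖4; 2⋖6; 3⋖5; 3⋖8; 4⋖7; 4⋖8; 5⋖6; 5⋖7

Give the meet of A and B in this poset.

Lower bounds of A=6 and B=8: {0,1,2,3}
  maximal lower bounds 1 and 2 are incomparable: neither 1<=2 nor 2<=1
→ no greatest lower bound exists

Answer: NO MEET EXISTS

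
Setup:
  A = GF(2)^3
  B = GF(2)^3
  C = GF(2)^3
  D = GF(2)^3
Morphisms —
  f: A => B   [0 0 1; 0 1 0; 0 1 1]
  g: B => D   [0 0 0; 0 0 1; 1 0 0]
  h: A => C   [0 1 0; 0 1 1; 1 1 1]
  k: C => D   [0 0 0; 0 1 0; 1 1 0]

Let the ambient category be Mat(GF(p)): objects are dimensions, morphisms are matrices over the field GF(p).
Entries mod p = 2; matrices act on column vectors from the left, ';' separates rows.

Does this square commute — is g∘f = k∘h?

Along f;g (path 1):
  e0=⟨1,0,0⟩ f=>⟨0,0,0⟩ g=>⟨0,0,0⟩
  e1=⟨0,1,0⟩ f=>⟨0,1,1⟩ g=>⟨0,1,0⟩
  e2=⟨0,0,1⟩ f=>⟨1,0,1⟩ g=>⟨0,1,1⟩
  ⟦path⟧₁ = [0 0 0; 0 1 1; 0 0 1]
Along h;k (path 2):
  e0=⟨1,0,0⟩ h=>⟨0,0,1⟩ k=>⟨0,0,0⟩
  e1=⟨0,1,0⟩ h=>⟨1,1,1⟩ k=>⟨0,1,0⟩
  e2=⟨0,0,1⟩ h=>⟨0,1,1⟩ k=>⟨0,1,1⟩
  ⟦path⟧₂ = [0 0 0; 0 1 1; 0 0 1]
Equal? YES — commutes

Answer: COMMUTES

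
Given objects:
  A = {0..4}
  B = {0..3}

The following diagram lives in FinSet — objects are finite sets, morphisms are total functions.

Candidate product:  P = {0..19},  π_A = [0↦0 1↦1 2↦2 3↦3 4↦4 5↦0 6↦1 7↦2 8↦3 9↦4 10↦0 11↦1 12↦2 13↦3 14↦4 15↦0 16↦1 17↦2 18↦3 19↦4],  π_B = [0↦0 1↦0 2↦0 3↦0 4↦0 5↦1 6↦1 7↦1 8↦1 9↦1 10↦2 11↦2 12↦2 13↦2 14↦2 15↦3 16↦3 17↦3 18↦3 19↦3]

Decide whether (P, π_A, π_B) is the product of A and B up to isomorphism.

Answer: VALID PRODUCT

Work:
|A|·|B| = 5·4 = 20;  |P| = 20
Check the pairing map k ↦ (π_A(k), π_B(k)):
  0 ↦ (0,0)
  1 ↦ (1,0)
  2 ↦ (2,0)
  3 ↦ (3,0)
  4 ↦ (4,0)
  5 ↦ (0,1)
  6 ↦ (1,1)
  7 ↦ (2,1)
  8 ↦ (3,1)
  9 ↦ (4,1)
  10 ↦ (0,2)
  11 ↦ (1,2)
  12 ↦ (2,2)
  13 ↦ (3,2)
  14 ↦ (4,2)
  15 ↦ (0,3)
  16 ↦ (1,3)
  17 ↦ (2,3)
  18 ↦ (3,3)
  19 ↦ (4,3)
distinct pairs in image: 20 / 20 needed
  → bijection onto A×B; projections well-typed.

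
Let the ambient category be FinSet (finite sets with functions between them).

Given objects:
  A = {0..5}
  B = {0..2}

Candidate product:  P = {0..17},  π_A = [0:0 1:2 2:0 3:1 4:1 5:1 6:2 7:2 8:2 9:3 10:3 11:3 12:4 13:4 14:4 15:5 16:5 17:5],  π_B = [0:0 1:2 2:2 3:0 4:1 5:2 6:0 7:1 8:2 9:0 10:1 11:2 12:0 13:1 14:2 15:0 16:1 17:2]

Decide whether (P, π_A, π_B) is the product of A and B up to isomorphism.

Answer: NOT A VALID PRODUCT — duplicate pair at indices 8,1

Work:
|A|·|B| = 6·3 = 18;  |P| = 18
Check the pairing map k ↦ (π_A(k), π_B(k)):
  0 : (0,0)
  1 : (2,2)
  2 : (0,2)
  3 : (1,0)
  4 : (1,1)
  5 : (1,2)
  6 : (2,0)
  7 : (2,1)
  8 : (2,2)  ✗ repeats pair of k=1
  9 : (3,0)
  10 : (3,1)
  11 : (3,2)
  12 : (4,0)
  13 : (4,1)
  14 : (4,2)
  15 : (5,0)
  16 : (5,1)
  17 : (5,2)
distinct pairs in image: 17 / 18 needed
  → (2,2) hit at k=1 and k=8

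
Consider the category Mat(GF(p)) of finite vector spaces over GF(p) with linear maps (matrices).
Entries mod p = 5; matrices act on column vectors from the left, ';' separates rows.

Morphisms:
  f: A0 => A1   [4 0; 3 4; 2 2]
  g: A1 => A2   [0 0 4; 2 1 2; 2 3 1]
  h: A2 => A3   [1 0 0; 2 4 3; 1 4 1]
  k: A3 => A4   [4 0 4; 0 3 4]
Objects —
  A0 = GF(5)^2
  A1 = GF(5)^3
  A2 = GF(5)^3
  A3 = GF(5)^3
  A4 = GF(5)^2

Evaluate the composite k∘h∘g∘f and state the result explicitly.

Answer: [0 3; 2 1]

Derivation:
  e0=[1,0] f=>[4,3,2] g=>[3,0,4] h=>[3,3,2] k=>[0,2]
  e1=[0,1] f=>[0,4,2] g=>[3,3,4] h=>[3,0,4] k=>[3,1]
composite: [0 3; 2 1]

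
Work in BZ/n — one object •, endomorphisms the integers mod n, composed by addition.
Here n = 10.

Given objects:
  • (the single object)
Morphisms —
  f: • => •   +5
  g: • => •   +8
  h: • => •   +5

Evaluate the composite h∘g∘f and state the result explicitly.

Answer: +8

Trace:
  0 +5≡5 +8≡3 +5≡8  (mod 10)
composite: +8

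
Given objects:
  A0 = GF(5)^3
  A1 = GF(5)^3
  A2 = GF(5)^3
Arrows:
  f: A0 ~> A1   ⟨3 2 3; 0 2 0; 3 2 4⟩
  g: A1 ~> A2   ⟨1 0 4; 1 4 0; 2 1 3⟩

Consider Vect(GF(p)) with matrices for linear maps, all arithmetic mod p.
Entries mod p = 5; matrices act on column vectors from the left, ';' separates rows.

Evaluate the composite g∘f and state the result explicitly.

  e0=⟨1,0,0⟩ f~>⟨3,0,3⟩ g~>⟨0,3,0⟩
  e1=⟨0,1,0⟩ f~>⟨2,2,2⟩ g~>⟨0,0,2⟩
  e2=⟨0,0,1⟩ f~>⟨3,0,4⟩ g~>⟨4,3,3⟩
result: ⟨0 0 4; 3 0 3; 0 2 3⟩

Answer: ⟨0 0 4; 3 0 3; 0 2 3⟩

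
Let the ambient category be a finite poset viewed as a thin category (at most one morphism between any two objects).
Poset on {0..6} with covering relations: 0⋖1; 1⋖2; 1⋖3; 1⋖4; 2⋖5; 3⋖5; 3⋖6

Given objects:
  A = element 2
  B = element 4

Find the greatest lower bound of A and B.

Common predecessors of 2,4: {0,1}
  0 ≤ 1
  1 ≤ 1
glb = 1

Answer: A∧B = 1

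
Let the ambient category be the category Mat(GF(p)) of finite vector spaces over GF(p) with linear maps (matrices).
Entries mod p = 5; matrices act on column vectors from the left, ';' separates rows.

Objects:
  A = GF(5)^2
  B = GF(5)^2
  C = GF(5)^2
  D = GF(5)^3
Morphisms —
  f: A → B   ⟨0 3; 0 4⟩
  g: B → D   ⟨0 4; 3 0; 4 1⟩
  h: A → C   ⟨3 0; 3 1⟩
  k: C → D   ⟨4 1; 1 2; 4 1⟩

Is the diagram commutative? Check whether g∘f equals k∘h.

Answer: DOES NOT COMMUTE

Work:
Along f;g (path 1):
  e0=[1,0] f→[0,0] g→[0,0,0]
  e1=[0,1] f→[3,4] g→[1,4,1]
  ⟦path⟧₁ = ⟨0 1; 0 4; 0 1⟩
Along h;k (path 2):
  e0=[1,0] h→[3,3] k→[0,4,0]
  e1=[0,1] h→[0,1] k→[1,2,1]
  ⟦path⟧₂ = ⟨0 1; 4 2; 0 1⟩
Equal? differ; not commutative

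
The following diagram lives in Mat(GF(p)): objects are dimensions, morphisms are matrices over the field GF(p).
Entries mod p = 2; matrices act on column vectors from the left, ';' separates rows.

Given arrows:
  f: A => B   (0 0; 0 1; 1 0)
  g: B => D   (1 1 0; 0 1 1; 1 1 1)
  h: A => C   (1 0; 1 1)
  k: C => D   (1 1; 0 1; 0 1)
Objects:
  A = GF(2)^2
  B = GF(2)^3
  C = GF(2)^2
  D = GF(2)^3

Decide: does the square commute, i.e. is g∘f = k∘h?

Answer: COMMUTES

Work:
1) trace f;g:
  e0=[1,0] f=>[0,0,1] g=>[0,1,1]
  e1=[0,1] f=>[0,1,0] g=>[1,1,1]
  ⟦path⟧₁ = (0 1; 1 1; 1 1)
2) trace h;k:
  e0=[1,0] h=>[1,1] k=>[0,1,1]
  e1=[0,1] h=>[0,1] k=>[1,1,1]
  ⟦path⟧₂ = (0 1; 1 1; 1 1)
Equal? equal; square commutes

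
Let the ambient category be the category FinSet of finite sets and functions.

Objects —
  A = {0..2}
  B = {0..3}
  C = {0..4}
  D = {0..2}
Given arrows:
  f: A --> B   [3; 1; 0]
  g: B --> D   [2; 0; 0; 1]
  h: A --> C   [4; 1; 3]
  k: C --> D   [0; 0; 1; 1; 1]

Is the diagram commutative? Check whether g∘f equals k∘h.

1) trace f;g:
  0 f-->3 g-->1
  1 f-->1 g-->0
  2 f-->0 g-->2
  result₁ = [1; 0; 2]
2) trace h;k:
  0 h-->4 k-->1
  1 h-->1 k-->0
  2 h-->3 k-->1
  result₂ = [1; 0; 1]
Equal? NO — does not commute

Answer: DOES NOT COMMUTE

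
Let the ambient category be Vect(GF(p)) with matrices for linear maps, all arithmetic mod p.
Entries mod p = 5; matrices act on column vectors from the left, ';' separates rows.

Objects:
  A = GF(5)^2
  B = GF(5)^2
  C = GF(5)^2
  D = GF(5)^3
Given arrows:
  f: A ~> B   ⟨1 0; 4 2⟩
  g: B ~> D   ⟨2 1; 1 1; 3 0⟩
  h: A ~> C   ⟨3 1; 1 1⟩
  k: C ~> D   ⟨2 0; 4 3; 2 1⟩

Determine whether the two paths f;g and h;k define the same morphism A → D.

Path 1 = f;g:
  e0=[1,0] f~>[1,4] g~>[1,0,3]
  e1=[0,1] f~>[0,2] g~>[2,2,0]
  result₁ = ⟨1 2; 0 2; 3 0⟩
Path 2 = h;k:
  e0=[1,0] h~>[3,1] k~>[1,0,2]
  e1=[0,1] h~>[1,1] k~>[2,2,3]
  result₂ = ⟨1 2; 0 2; 2 3⟩
Equal? distinct morphisms ✗

Answer: DOES NOT COMMUTE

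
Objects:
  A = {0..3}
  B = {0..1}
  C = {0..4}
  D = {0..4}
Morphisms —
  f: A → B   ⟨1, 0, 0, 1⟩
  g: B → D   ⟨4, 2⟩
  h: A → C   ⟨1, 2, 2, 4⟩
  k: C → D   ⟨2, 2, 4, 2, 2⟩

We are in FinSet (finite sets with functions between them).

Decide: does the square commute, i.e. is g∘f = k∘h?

Path 1 = f;g:
  0 f→1 g→2
  1 f→0 g→4
  2 f→0 g→4
  3 f→1 g→2
  composite₁ = ⟨2, 4, 4, 2⟩
Path 2 = h;k:
  0 h→1 k→2
  1 h→2 k→4
  2 h→2 k→4
  3 h→4 k→2
  composite₂ = ⟨2, 4, 4, 2⟩
Equal? equal; square commutes

Answer: COMMUTES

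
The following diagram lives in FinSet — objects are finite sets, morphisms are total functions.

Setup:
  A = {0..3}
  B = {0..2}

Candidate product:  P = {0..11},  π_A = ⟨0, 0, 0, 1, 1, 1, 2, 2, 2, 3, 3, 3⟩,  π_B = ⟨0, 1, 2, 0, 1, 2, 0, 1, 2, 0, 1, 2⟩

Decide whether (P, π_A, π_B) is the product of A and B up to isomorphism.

|A|·|B| = 4·3 = 12;  |P| = 12
Check the pairing map k ↦ (π_A(k), π_B(k)):
  0 : (0,0)
  1 : (0,1)
  2 : (0,2)
  3 : (1,0)
  4 : (1,1)
  5 : (1,2)
  6 : (2,0)
  7 : (2,1)
  8 : (2,2)
  9 : (3,0)
  10 : (3,1)
  11 : (3,2)
distinct pairs in image: 12 / 12 needed
  → bijection onto A×B; projections well-typed.

Answer: VALID PRODUCT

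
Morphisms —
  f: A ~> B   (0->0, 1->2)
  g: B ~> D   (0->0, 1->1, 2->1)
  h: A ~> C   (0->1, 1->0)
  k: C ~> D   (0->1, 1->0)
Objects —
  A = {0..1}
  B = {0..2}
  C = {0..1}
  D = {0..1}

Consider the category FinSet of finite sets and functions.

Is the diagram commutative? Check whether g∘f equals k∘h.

Answer: COMMUTES

Derivation:
Along f;g (path 1):
  0 f~>0 g~>0
  1 f~>2 g~>1
  ⟦path⟧₁ = (0->0, 1->1)
Along h;k (path 2):
  0 h~>1 k~>0
  1 h~>0 k~>1
  ⟦path⟧₂ = (0->0, 1->1)
Equal? equal; square commutes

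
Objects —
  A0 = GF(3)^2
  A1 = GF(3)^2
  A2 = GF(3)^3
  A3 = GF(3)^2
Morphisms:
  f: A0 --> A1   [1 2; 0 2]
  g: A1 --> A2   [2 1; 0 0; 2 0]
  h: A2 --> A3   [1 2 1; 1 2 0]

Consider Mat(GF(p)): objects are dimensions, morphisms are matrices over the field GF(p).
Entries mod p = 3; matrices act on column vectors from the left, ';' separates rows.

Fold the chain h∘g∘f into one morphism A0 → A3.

Answer: [1 1; 2 0]

Derivation:
  e0=⟨1,0⟩ f-->⟨1,0⟩ g-->⟨2,0,2⟩ h-->⟨1,2⟩
  e1=⟨0,1⟩ f-->⟨2,2⟩ g-->⟨0,0,1⟩ h-->⟨1,0⟩
composite: [1 1; 2 0]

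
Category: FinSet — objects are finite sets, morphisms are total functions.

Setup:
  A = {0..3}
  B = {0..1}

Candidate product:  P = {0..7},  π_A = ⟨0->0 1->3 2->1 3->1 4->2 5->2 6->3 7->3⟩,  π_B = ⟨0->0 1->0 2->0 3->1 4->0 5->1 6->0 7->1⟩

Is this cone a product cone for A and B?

|A|·|B| = 4·2 = 8;  |P| = 8
Check the pairing map k ↦ (π_A(k), π_B(k)):
  0 -> (0,0)
  1 -> (3,0)
  2 -> (1,0)
  3 -> (1,1)
  4 -> (2,0)
  5 -> (2,1)
  6 -> (3,0)  ✗ repeats pair of k=1
  7 -> (3,1)
distinct pairs in image: 7 / 8 needed
  → (3,0) hit at k=1 and k=6

Answer: NOT A VALID PRODUCT — duplicate pair at indices 6,1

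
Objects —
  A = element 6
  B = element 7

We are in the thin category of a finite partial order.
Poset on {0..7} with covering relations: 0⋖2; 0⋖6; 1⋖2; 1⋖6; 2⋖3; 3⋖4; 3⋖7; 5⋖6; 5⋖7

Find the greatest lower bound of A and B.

Answer: NO MEET EXISTS

Derivation:
Common predecessors of 6,7: {0,1,5}
  maximal lower bounds 0 and 1 are incomparable: neither 0<=1 nor 1<=0
→ no greatest lower bound exists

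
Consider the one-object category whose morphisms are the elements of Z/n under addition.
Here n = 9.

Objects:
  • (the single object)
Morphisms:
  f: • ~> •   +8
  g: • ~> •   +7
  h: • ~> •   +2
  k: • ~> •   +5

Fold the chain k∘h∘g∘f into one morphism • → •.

  0 +8≡8 +7≡6 +2≡8 +5≡4  (mod 9)
composite: +4

Answer: +4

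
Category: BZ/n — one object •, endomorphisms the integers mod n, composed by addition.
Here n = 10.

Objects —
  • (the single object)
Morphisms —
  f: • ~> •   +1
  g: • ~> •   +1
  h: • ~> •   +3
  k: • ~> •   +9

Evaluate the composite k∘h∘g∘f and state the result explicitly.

Answer: +4

Trace:
  0 +1≡1 +1≡2 +3≡5 +9≡4  (mod 10)
⟦path⟧: +4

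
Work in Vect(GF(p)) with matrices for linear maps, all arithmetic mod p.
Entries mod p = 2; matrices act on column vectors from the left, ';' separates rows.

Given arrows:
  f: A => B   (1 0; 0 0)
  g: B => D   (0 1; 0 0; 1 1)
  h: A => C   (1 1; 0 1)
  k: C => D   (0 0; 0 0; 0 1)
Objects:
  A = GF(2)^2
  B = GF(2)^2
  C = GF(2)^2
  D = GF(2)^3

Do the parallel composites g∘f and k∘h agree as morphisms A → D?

1) trace f;g:
  e0=(1,0) f=>(1,0) g=>(0,0,1)
  e1=(0,1) f=>(0,0) g=>(0,0,0)
  ⟦path⟧₁ = (0 0; 0 0; 1 0)
2) trace h;k:
  e0=(1,0) h=>(1,0) k=>(0,0,0)
  e1=(0,1) h=>(1,1) k=>(0,0,1)
  ⟦path⟧₂ = (0 0; 0 0; 0 1)
Equal? differ; not commutative

Answer: DOES NOT COMMUTE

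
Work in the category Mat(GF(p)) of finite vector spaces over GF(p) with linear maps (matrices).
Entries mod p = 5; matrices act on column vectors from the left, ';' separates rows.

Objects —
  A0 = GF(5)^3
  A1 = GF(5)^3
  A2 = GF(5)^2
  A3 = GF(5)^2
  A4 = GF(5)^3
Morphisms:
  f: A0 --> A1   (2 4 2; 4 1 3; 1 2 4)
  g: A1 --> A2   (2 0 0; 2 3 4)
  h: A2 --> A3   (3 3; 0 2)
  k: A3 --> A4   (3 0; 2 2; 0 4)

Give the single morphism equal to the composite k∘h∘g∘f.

  e0=⟨1,0,0⟩ f-->⟨2,4,1⟩ g-->⟨4,0⟩ h-->⟨2,0⟩ k-->⟨1,4,0⟩
  e1=⟨0,1,0⟩ f-->⟨4,1,2⟩ g-->⟨3,4⟩ h-->⟨1,3⟩ k-->⟨3,3,2⟩
  e2=⟨0,0,1⟩ f-->⟨2,3,4⟩ g-->⟨4,4⟩ h-->⟨4,3⟩ k-->⟨2,4,2⟩
composite: (1 3 2; 4 3 4; 0 2 2)

Answer: (1 3 2; 4 3 4; 0 2 2)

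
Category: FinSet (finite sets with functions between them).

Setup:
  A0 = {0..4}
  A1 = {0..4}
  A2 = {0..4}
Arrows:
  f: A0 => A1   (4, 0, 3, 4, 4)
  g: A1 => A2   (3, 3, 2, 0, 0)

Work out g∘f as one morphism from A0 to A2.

Answer: (0, 3, 0, 0, 0)

Trace:
  0 f=>4 g=>0
  1 f=>0 g=>3
  2 f=>3 g=>0
  3 f=>4 g=>0
  4 f=>4 g=>0
⟦path⟧: (0, 3, 0, 0, 0)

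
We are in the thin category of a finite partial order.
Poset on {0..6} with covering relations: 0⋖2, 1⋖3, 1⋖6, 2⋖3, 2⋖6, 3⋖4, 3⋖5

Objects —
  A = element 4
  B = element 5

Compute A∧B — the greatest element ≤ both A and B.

Lower bounds of A=4 and B=5: {0,1,2,3}
  0 ≤ 3
  1 ≤ 3
  2 ≤ 3
  3 ≤ 3
glb = 3

Answer: A∧B = 3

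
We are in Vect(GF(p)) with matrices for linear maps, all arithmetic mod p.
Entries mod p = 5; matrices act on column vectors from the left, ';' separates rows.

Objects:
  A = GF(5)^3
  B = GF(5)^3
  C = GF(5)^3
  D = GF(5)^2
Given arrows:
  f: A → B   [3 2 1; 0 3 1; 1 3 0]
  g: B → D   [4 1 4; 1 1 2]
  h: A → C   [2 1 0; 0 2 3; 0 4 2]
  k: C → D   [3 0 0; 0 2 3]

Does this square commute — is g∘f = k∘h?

Path 1 = f;g:
  e0=[1,0,0] f→[3,0,1] g→[1,0]
  e1=[0,1,0] f→[2,3,3] g→[3,1]
  e2=[0,0,1] f→[1,1,0] g→[0,2]
  composite₁ = [1 3 0; 0 1 2]
Path 2 = h;k:
  e0=[1,0,0] h→[2,0,0] k→[1,0]
  e1=[0,1,0] h→[1,2,4] k→[3,1]
  e2=[0,0,1] h→[0,3,2] k→[0,2]
  composite₂ = [1 3 0; 0 1 2]
Equal? equal; square commutes

Answer: COMMUTES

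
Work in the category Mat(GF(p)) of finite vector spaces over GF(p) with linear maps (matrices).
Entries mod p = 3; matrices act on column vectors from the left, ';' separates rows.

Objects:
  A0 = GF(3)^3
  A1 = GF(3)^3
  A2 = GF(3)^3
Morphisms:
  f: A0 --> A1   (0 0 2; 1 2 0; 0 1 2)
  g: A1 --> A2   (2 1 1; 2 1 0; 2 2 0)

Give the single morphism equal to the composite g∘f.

Answer: (1 0 0; 1 2 1; 2 1 1)

Work:
  e0=[1,0,0] f-->[0,1,0] g-->[1,1,2]
  e1=[0,1,0] f-->[0,2,1] g-->[0,2,1]
  e2=[0,0,1] f-->[2,0,2] g-->[0,1,1]
⟦path⟧: (1 0 0; 1 2 1; 2 1 1)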